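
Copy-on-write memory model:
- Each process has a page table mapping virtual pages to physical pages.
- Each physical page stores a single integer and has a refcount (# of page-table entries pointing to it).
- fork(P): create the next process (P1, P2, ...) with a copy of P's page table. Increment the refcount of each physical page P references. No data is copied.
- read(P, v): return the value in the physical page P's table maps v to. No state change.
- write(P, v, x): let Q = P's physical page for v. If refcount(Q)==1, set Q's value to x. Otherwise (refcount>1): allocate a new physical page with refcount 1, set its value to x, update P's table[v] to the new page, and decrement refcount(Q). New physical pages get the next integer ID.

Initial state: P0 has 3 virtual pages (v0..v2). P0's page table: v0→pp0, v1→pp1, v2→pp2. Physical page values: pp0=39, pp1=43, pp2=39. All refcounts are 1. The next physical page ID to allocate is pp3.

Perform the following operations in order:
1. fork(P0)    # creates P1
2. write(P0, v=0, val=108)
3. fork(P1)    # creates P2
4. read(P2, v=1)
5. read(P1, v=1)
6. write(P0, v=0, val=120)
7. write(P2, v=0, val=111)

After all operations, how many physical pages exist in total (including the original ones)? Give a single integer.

Answer: 5

Derivation:
Op 1: fork(P0) -> P1. 3 ppages; refcounts: pp0:2 pp1:2 pp2:2
Op 2: write(P0, v0, 108). refcount(pp0)=2>1 -> COPY to pp3. 4 ppages; refcounts: pp0:1 pp1:2 pp2:2 pp3:1
Op 3: fork(P1) -> P2. 4 ppages; refcounts: pp0:2 pp1:3 pp2:3 pp3:1
Op 4: read(P2, v1) -> 43. No state change.
Op 5: read(P1, v1) -> 43. No state change.
Op 6: write(P0, v0, 120). refcount(pp3)=1 -> write in place. 4 ppages; refcounts: pp0:2 pp1:3 pp2:3 pp3:1
Op 7: write(P2, v0, 111). refcount(pp0)=2>1 -> COPY to pp4. 5 ppages; refcounts: pp0:1 pp1:3 pp2:3 pp3:1 pp4:1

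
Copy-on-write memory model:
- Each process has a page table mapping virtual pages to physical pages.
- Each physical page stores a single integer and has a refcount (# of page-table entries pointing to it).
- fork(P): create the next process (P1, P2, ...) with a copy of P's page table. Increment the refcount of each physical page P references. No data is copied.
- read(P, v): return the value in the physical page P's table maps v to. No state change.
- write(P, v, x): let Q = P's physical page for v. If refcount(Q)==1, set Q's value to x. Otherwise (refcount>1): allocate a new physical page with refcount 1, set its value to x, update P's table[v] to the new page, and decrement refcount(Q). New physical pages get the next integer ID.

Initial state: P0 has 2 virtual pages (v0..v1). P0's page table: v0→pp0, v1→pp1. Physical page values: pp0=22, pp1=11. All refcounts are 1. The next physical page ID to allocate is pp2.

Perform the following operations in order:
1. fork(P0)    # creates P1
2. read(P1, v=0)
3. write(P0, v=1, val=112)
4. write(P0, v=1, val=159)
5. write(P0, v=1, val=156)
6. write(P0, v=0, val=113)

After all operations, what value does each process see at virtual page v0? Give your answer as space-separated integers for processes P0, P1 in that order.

Op 1: fork(P0) -> P1. 2 ppages; refcounts: pp0:2 pp1:2
Op 2: read(P1, v0) -> 22. No state change.
Op 3: write(P0, v1, 112). refcount(pp1)=2>1 -> COPY to pp2. 3 ppages; refcounts: pp0:2 pp1:1 pp2:1
Op 4: write(P0, v1, 159). refcount(pp2)=1 -> write in place. 3 ppages; refcounts: pp0:2 pp1:1 pp2:1
Op 5: write(P0, v1, 156). refcount(pp2)=1 -> write in place. 3 ppages; refcounts: pp0:2 pp1:1 pp2:1
Op 6: write(P0, v0, 113). refcount(pp0)=2>1 -> COPY to pp3. 4 ppages; refcounts: pp0:1 pp1:1 pp2:1 pp3:1
P0: v0 -> pp3 = 113
P1: v0 -> pp0 = 22

Answer: 113 22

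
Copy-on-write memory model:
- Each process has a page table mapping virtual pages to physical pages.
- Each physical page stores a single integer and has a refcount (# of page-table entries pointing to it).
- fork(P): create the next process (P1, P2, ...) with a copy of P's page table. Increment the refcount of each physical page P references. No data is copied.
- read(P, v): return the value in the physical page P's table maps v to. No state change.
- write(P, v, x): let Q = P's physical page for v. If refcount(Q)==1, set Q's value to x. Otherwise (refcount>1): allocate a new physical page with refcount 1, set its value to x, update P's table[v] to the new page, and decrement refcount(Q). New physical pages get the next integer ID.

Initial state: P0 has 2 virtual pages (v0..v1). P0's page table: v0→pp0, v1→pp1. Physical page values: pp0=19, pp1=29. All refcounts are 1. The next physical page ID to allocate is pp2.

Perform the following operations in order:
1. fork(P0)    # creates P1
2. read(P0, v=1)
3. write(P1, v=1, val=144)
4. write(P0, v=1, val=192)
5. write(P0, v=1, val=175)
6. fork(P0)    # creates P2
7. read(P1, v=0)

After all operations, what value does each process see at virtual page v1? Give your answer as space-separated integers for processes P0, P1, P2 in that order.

Answer: 175 144 175

Derivation:
Op 1: fork(P0) -> P1. 2 ppages; refcounts: pp0:2 pp1:2
Op 2: read(P0, v1) -> 29. No state change.
Op 3: write(P1, v1, 144). refcount(pp1)=2>1 -> COPY to pp2. 3 ppages; refcounts: pp0:2 pp1:1 pp2:1
Op 4: write(P0, v1, 192). refcount(pp1)=1 -> write in place. 3 ppages; refcounts: pp0:2 pp1:1 pp2:1
Op 5: write(P0, v1, 175). refcount(pp1)=1 -> write in place. 3 ppages; refcounts: pp0:2 pp1:1 pp2:1
Op 6: fork(P0) -> P2. 3 ppages; refcounts: pp0:3 pp1:2 pp2:1
Op 7: read(P1, v0) -> 19. No state change.
P0: v1 -> pp1 = 175
P1: v1 -> pp2 = 144
P2: v1 -> pp1 = 175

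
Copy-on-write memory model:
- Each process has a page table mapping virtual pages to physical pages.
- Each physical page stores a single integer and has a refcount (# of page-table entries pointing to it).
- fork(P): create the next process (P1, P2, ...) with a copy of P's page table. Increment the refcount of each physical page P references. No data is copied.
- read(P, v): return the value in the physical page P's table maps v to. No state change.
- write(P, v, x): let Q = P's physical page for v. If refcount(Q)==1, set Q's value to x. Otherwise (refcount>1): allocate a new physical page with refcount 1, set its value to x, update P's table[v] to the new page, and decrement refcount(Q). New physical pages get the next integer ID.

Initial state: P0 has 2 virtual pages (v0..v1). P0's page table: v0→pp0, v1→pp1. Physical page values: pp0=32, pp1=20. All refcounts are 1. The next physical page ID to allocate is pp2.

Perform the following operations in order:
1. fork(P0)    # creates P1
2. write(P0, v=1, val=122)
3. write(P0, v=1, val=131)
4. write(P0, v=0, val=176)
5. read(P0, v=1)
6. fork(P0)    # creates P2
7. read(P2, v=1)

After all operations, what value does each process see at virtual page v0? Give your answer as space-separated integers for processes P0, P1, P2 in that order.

Answer: 176 32 176

Derivation:
Op 1: fork(P0) -> P1. 2 ppages; refcounts: pp0:2 pp1:2
Op 2: write(P0, v1, 122). refcount(pp1)=2>1 -> COPY to pp2. 3 ppages; refcounts: pp0:2 pp1:1 pp2:1
Op 3: write(P0, v1, 131). refcount(pp2)=1 -> write in place. 3 ppages; refcounts: pp0:2 pp1:1 pp2:1
Op 4: write(P0, v0, 176). refcount(pp0)=2>1 -> COPY to pp3. 4 ppages; refcounts: pp0:1 pp1:1 pp2:1 pp3:1
Op 5: read(P0, v1) -> 131. No state change.
Op 6: fork(P0) -> P2. 4 ppages; refcounts: pp0:1 pp1:1 pp2:2 pp3:2
Op 7: read(P2, v1) -> 131. No state change.
P0: v0 -> pp3 = 176
P1: v0 -> pp0 = 32
P2: v0 -> pp3 = 176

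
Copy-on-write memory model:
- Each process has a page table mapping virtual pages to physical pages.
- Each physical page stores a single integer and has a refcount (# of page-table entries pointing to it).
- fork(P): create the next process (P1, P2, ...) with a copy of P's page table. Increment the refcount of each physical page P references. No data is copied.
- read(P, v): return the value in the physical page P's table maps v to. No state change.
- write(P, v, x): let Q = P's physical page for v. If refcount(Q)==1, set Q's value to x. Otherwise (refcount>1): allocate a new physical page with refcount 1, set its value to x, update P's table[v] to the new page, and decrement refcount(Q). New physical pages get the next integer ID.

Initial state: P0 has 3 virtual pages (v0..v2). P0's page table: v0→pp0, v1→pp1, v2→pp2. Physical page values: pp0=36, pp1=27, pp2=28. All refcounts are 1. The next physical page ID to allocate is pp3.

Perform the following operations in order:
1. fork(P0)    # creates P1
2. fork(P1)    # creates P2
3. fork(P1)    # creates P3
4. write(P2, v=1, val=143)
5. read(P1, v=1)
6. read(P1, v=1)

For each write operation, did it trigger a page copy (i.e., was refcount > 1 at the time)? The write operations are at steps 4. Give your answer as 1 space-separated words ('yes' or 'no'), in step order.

Op 1: fork(P0) -> P1. 3 ppages; refcounts: pp0:2 pp1:2 pp2:2
Op 2: fork(P1) -> P2. 3 ppages; refcounts: pp0:3 pp1:3 pp2:3
Op 3: fork(P1) -> P3. 3 ppages; refcounts: pp0:4 pp1:4 pp2:4
Op 4: write(P2, v1, 143). refcount(pp1)=4>1 -> COPY to pp3. 4 ppages; refcounts: pp0:4 pp1:3 pp2:4 pp3:1
Op 5: read(P1, v1) -> 27. No state change.
Op 6: read(P1, v1) -> 27. No state change.

yes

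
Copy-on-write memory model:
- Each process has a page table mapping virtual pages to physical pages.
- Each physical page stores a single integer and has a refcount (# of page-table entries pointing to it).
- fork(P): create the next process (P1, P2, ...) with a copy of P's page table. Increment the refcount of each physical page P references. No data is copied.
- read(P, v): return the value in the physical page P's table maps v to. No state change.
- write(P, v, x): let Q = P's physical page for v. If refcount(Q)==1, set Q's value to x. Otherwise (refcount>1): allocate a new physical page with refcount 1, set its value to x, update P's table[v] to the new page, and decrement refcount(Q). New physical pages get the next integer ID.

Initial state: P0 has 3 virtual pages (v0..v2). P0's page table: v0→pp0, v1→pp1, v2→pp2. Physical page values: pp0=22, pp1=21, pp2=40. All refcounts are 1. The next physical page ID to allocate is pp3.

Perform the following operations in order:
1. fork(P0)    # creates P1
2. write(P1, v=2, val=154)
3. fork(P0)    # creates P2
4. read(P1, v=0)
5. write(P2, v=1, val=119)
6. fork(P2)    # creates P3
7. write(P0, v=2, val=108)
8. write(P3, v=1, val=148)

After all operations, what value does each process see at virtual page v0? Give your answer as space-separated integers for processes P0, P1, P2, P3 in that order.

Answer: 22 22 22 22

Derivation:
Op 1: fork(P0) -> P1. 3 ppages; refcounts: pp0:2 pp1:2 pp2:2
Op 2: write(P1, v2, 154). refcount(pp2)=2>1 -> COPY to pp3. 4 ppages; refcounts: pp0:2 pp1:2 pp2:1 pp3:1
Op 3: fork(P0) -> P2. 4 ppages; refcounts: pp0:3 pp1:3 pp2:2 pp3:1
Op 4: read(P1, v0) -> 22. No state change.
Op 5: write(P2, v1, 119). refcount(pp1)=3>1 -> COPY to pp4. 5 ppages; refcounts: pp0:3 pp1:2 pp2:2 pp3:1 pp4:1
Op 6: fork(P2) -> P3. 5 ppages; refcounts: pp0:4 pp1:2 pp2:3 pp3:1 pp4:2
Op 7: write(P0, v2, 108). refcount(pp2)=3>1 -> COPY to pp5. 6 ppages; refcounts: pp0:4 pp1:2 pp2:2 pp3:1 pp4:2 pp5:1
Op 8: write(P3, v1, 148). refcount(pp4)=2>1 -> COPY to pp6. 7 ppages; refcounts: pp0:4 pp1:2 pp2:2 pp3:1 pp4:1 pp5:1 pp6:1
P0: v0 -> pp0 = 22
P1: v0 -> pp0 = 22
P2: v0 -> pp0 = 22
P3: v0 -> pp0 = 22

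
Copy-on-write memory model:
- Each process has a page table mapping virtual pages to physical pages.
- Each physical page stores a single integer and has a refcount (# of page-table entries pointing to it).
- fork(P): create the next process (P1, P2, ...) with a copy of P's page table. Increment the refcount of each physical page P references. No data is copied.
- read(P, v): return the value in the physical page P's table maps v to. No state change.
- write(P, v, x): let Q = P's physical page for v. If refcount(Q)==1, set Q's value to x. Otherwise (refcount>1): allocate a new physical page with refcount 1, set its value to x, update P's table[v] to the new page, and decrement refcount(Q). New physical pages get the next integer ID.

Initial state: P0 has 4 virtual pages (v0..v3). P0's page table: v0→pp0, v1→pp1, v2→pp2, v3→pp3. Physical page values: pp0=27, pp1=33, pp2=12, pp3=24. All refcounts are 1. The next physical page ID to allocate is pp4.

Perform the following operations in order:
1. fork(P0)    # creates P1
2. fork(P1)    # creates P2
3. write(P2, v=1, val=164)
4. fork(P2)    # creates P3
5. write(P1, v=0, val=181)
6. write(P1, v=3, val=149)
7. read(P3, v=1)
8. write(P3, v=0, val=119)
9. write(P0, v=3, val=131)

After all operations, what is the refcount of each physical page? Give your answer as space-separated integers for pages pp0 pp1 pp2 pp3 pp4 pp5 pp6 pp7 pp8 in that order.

Answer: 2 2 4 2 2 1 1 1 1

Derivation:
Op 1: fork(P0) -> P1. 4 ppages; refcounts: pp0:2 pp1:2 pp2:2 pp3:2
Op 2: fork(P1) -> P2. 4 ppages; refcounts: pp0:3 pp1:3 pp2:3 pp3:3
Op 3: write(P2, v1, 164). refcount(pp1)=3>1 -> COPY to pp4. 5 ppages; refcounts: pp0:3 pp1:2 pp2:3 pp3:3 pp4:1
Op 4: fork(P2) -> P3. 5 ppages; refcounts: pp0:4 pp1:2 pp2:4 pp3:4 pp4:2
Op 5: write(P1, v0, 181). refcount(pp0)=4>1 -> COPY to pp5. 6 ppages; refcounts: pp0:3 pp1:2 pp2:4 pp3:4 pp4:2 pp5:1
Op 6: write(P1, v3, 149). refcount(pp3)=4>1 -> COPY to pp6. 7 ppages; refcounts: pp0:3 pp1:2 pp2:4 pp3:3 pp4:2 pp5:1 pp6:1
Op 7: read(P3, v1) -> 164. No state change.
Op 8: write(P3, v0, 119). refcount(pp0)=3>1 -> COPY to pp7. 8 ppages; refcounts: pp0:2 pp1:2 pp2:4 pp3:3 pp4:2 pp5:1 pp6:1 pp7:1
Op 9: write(P0, v3, 131). refcount(pp3)=3>1 -> COPY to pp8. 9 ppages; refcounts: pp0:2 pp1:2 pp2:4 pp3:2 pp4:2 pp5:1 pp6:1 pp7:1 pp8:1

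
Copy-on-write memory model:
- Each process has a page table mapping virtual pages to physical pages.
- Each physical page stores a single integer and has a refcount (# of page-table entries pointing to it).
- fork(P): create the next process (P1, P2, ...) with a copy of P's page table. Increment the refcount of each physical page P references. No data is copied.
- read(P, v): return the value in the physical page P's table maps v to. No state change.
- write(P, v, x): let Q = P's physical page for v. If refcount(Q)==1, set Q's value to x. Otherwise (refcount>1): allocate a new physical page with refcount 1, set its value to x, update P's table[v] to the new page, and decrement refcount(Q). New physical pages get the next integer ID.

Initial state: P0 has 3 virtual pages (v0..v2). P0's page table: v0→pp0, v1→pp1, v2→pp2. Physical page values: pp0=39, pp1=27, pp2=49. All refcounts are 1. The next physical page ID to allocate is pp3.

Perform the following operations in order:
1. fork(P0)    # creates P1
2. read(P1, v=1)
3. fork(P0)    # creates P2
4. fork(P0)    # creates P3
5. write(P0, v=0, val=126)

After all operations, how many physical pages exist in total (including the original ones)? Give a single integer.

Answer: 4

Derivation:
Op 1: fork(P0) -> P1. 3 ppages; refcounts: pp0:2 pp1:2 pp2:2
Op 2: read(P1, v1) -> 27. No state change.
Op 3: fork(P0) -> P2. 3 ppages; refcounts: pp0:3 pp1:3 pp2:3
Op 4: fork(P0) -> P3. 3 ppages; refcounts: pp0:4 pp1:4 pp2:4
Op 5: write(P0, v0, 126). refcount(pp0)=4>1 -> COPY to pp3. 4 ppages; refcounts: pp0:3 pp1:4 pp2:4 pp3:1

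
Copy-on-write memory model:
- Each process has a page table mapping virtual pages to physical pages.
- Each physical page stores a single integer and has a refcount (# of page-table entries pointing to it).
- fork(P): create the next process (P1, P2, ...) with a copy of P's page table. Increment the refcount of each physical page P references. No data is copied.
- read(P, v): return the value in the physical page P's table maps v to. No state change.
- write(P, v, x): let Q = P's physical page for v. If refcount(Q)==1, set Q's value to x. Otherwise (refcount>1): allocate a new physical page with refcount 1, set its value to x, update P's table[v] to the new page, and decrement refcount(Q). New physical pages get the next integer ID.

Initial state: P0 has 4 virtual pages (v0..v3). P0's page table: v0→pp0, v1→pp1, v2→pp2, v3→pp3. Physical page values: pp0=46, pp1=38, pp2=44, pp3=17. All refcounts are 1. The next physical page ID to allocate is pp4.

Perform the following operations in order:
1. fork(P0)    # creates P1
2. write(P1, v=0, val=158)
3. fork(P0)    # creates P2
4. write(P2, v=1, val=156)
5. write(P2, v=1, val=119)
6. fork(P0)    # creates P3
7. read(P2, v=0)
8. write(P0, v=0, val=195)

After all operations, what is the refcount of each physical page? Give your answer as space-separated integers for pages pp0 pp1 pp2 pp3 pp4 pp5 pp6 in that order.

Op 1: fork(P0) -> P1. 4 ppages; refcounts: pp0:2 pp1:2 pp2:2 pp3:2
Op 2: write(P1, v0, 158). refcount(pp0)=2>1 -> COPY to pp4. 5 ppages; refcounts: pp0:1 pp1:2 pp2:2 pp3:2 pp4:1
Op 3: fork(P0) -> P2. 5 ppages; refcounts: pp0:2 pp1:3 pp2:3 pp3:3 pp4:1
Op 4: write(P2, v1, 156). refcount(pp1)=3>1 -> COPY to pp5. 6 ppages; refcounts: pp0:2 pp1:2 pp2:3 pp3:3 pp4:1 pp5:1
Op 5: write(P2, v1, 119). refcount(pp5)=1 -> write in place. 6 ppages; refcounts: pp0:2 pp1:2 pp2:3 pp3:3 pp4:1 pp5:1
Op 6: fork(P0) -> P3. 6 ppages; refcounts: pp0:3 pp1:3 pp2:4 pp3:4 pp4:1 pp5:1
Op 7: read(P2, v0) -> 46. No state change.
Op 8: write(P0, v0, 195). refcount(pp0)=3>1 -> COPY to pp6. 7 ppages; refcounts: pp0:2 pp1:3 pp2:4 pp3:4 pp4:1 pp5:1 pp6:1

Answer: 2 3 4 4 1 1 1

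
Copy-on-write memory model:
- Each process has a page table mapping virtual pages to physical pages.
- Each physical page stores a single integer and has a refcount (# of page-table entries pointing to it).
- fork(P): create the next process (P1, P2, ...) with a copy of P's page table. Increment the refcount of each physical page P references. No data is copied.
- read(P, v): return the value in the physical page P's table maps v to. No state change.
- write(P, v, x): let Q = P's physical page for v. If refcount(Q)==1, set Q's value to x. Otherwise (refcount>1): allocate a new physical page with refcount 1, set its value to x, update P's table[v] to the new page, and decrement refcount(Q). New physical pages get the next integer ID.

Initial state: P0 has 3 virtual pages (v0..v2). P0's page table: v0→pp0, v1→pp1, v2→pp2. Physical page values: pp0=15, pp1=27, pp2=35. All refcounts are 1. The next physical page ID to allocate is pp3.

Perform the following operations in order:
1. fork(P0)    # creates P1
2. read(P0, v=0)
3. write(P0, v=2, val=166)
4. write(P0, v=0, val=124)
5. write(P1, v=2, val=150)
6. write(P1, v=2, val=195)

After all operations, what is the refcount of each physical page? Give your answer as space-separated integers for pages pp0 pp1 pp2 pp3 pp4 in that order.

Op 1: fork(P0) -> P1. 3 ppages; refcounts: pp0:2 pp1:2 pp2:2
Op 2: read(P0, v0) -> 15. No state change.
Op 3: write(P0, v2, 166). refcount(pp2)=2>1 -> COPY to pp3. 4 ppages; refcounts: pp0:2 pp1:2 pp2:1 pp3:1
Op 4: write(P0, v0, 124). refcount(pp0)=2>1 -> COPY to pp4. 5 ppages; refcounts: pp0:1 pp1:2 pp2:1 pp3:1 pp4:1
Op 5: write(P1, v2, 150). refcount(pp2)=1 -> write in place. 5 ppages; refcounts: pp0:1 pp1:2 pp2:1 pp3:1 pp4:1
Op 6: write(P1, v2, 195). refcount(pp2)=1 -> write in place. 5 ppages; refcounts: pp0:1 pp1:2 pp2:1 pp3:1 pp4:1

Answer: 1 2 1 1 1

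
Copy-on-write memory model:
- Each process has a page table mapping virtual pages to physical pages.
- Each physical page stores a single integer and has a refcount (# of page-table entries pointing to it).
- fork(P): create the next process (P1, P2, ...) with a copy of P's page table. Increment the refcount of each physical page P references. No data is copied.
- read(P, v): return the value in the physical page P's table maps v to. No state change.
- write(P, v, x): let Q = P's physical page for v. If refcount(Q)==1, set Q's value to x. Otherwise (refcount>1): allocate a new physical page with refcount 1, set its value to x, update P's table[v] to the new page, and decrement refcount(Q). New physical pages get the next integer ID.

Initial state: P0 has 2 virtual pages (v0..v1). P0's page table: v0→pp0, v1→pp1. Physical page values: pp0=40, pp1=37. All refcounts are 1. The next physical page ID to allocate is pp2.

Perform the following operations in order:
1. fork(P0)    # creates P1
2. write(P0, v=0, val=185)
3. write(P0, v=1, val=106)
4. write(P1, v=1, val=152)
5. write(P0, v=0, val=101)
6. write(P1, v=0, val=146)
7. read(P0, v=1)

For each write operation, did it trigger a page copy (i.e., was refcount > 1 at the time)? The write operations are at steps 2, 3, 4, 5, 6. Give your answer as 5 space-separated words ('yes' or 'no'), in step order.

Op 1: fork(P0) -> P1. 2 ppages; refcounts: pp0:2 pp1:2
Op 2: write(P0, v0, 185). refcount(pp0)=2>1 -> COPY to pp2. 3 ppages; refcounts: pp0:1 pp1:2 pp2:1
Op 3: write(P0, v1, 106). refcount(pp1)=2>1 -> COPY to pp3. 4 ppages; refcounts: pp0:1 pp1:1 pp2:1 pp3:1
Op 4: write(P1, v1, 152). refcount(pp1)=1 -> write in place. 4 ppages; refcounts: pp0:1 pp1:1 pp2:1 pp3:1
Op 5: write(P0, v0, 101). refcount(pp2)=1 -> write in place. 4 ppages; refcounts: pp0:1 pp1:1 pp2:1 pp3:1
Op 6: write(P1, v0, 146). refcount(pp0)=1 -> write in place. 4 ppages; refcounts: pp0:1 pp1:1 pp2:1 pp3:1
Op 7: read(P0, v1) -> 106. No state change.

yes yes no no no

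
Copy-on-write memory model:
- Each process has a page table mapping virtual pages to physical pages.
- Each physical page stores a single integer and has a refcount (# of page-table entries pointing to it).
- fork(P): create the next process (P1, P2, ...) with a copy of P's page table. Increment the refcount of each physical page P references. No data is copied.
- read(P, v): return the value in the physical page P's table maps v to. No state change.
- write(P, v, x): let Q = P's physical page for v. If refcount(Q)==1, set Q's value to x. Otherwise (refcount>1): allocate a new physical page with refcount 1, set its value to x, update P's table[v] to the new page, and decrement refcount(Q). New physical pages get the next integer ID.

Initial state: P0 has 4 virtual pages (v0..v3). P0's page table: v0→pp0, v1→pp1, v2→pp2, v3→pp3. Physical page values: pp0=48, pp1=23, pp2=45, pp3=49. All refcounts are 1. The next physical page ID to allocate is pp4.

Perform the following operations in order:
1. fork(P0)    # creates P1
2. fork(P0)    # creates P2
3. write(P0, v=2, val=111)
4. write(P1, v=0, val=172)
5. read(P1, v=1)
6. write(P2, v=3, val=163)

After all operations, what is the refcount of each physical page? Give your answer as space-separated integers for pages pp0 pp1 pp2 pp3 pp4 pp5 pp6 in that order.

Answer: 2 3 2 2 1 1 1

Derivation:
Op 1: fork(P0) -> P1. 4 ppages; refcounts: pp0:2 pp1:2 pp2:2 pp3:2
Op 2: fork(P0) -> P2. 4 ppages; refcounts: pp0:3 pp1:3 pp2:3 pp3:3
Op 3: write(P0, v2, 111). refcount(pp2)=3>1 -> COPY to pp4. 5 ppages; refcounts: pp0:3 pp1:3 pp2:2 pp3:3 pp4:1
Op 4: write(P1, v0, 172). refcount(pp0)=3>1 -> COPY to pp5. 6 ppages; refcounts: pp0:2 pp1:3 pp2:2 pp3:3 pp4:1 pp5:1
Op 5: read(P1, v1) -> 23. No state change.
Op 6: write(P2, v3, 163). refcount(pp3)=3>1 -> COPY to pp6. 7 ppages; refcounts: pp0:2 pp1:3 pp2:2 pp3:2 pp4:1 pp5:1 pp6:1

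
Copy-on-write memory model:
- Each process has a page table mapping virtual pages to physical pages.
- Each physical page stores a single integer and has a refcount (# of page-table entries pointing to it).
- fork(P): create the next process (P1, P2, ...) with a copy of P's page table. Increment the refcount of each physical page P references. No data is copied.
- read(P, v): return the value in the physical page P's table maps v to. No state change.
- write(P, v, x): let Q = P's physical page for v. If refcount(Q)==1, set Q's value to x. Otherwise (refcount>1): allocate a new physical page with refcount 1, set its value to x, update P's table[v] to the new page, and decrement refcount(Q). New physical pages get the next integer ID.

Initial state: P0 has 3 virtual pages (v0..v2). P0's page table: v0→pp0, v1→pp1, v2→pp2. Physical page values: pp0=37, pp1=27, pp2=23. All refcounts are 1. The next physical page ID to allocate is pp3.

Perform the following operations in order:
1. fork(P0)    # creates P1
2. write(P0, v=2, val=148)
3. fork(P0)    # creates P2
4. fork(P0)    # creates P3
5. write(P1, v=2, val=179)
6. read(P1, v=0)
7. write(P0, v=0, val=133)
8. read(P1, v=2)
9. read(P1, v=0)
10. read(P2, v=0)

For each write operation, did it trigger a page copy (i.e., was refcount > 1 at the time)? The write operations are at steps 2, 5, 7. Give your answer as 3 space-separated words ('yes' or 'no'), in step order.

Op 1: fork(P0) -> P1. 3 ppages; refcounts: pp0:2 pp1:2 pp2:2
Op 2: write(P0, v2, 148). refcount(pp2)=2>1 -> COPY to pp3. 4 ppages; refcounts: pp0:2 pp1:2 pp2:1 pp3:1
Op 3: fork(P0) -> P2. 4 ppages; refcounts: pp0:3 pp1:3 pp2:1 pp3:2
Op 4: fork(P0) -> P3. 4 ppages; refcounts: pp0:4 pp1:4 pp2:1 pp3:3
Op 5: write(P1, v2, 179). refcount(pp2)=1 -> write in place. 4 ppages; refcounts: pp0:4 pp1:4 pp2:1 pp3:3
Op 6: read(P1, v0) -> 37. No state change.
Op 7: write(P0, v0, 133). refcount(pp0)=4>1 -> COPY to pp4. 5 ppages; refcounts: pp0:3 pp1:4 pp2:1 pp3:3 pp4:1
Op 8: read(P1, v2) -> 179. No state change.
Op 9: read(P1, v0) -> 37. No state change.
Op 10: read(P2, v0) -> 37. No state change.

yes no yes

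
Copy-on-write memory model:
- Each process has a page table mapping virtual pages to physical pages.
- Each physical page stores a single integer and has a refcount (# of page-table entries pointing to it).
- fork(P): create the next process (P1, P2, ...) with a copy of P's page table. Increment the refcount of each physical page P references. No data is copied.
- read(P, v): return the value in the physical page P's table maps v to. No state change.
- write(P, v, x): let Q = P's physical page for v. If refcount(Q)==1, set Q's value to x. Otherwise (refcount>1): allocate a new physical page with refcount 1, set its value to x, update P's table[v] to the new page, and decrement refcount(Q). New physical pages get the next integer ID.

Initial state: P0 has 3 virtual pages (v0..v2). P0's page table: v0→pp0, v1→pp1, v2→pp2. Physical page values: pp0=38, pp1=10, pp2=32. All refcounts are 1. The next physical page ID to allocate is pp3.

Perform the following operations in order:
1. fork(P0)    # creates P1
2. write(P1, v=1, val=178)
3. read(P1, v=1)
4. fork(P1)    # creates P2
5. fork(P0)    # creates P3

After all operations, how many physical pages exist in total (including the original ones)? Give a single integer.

Op 1: fork(P0) -> P1. 3 ppages; refcounts: pp0:2 pp1:2 pp2:2
Op 2: write(P1, v1, 178). refcount(pp1)=2>1 -> COPY to pp3. 4 ppages; refcounts: pp0:2 pp1:1 pp2:2 pp3:1
Op 3: read(P1, v1) -> 178. No state change.
Op 4: fork(P1) -> P2. 4 ppages; refcounts: pp0:3 pp1:1 pp2:3 pp3:2
Op 5: fork(P0) -> P3. 4 ppages; refcounts: pp0:4 pp1:2 pp2:4 pp3:2

Answer: 4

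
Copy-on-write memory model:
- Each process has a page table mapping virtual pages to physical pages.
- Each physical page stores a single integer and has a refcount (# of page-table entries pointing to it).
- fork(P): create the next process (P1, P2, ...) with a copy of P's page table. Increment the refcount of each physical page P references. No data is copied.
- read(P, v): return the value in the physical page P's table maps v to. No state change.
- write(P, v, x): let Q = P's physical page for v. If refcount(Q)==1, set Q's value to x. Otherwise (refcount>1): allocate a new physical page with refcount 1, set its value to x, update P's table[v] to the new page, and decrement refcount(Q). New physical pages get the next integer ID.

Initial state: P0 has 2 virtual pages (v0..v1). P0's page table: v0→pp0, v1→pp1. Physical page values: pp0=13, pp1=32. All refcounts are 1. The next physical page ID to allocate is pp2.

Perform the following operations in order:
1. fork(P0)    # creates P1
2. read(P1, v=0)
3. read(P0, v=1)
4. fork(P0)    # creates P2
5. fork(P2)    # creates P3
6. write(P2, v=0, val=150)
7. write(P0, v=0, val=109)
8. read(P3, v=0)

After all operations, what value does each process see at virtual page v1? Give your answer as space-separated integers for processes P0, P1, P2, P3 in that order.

Answer: 32 32 32 32

Derivation:
Op 1: fork(P0) -> P1. 2 ppages; refcounts: pp0:2 pp1:2
Op 2: read(P1, v0) -> 13. No state change.
Op 3: read(P0, v1) -> 32. No state change.
Op 4: fork(P0) -> P2. 2 ppages; refcounts: pp0:3 pp1:3
Op 5: fork(P2) -> P3. 2 ppages; refcounts: pp0:4 pp1:4
Op 6: write(P2, v0, 150). refcount(pp0)=4>1 -> COPY to pp2. 3 ppages; refcounts: pp0:3 pp1:4 pp2:1
Op 7: write(P0, v0, 109). refcount(pp0)=3>1 -> COPY to pp3. 4 ppages; refcounts: pp0:2 pp1:4 pp2:1 pp3:1
Op 8: read(P3, v0) -> 13. No state change.
P0: v1 -> pp1 = 32
P1: v1 -> pp1 = 32
P2: v1 -> pp1 = 32
P3: v1 -> pp1 = 32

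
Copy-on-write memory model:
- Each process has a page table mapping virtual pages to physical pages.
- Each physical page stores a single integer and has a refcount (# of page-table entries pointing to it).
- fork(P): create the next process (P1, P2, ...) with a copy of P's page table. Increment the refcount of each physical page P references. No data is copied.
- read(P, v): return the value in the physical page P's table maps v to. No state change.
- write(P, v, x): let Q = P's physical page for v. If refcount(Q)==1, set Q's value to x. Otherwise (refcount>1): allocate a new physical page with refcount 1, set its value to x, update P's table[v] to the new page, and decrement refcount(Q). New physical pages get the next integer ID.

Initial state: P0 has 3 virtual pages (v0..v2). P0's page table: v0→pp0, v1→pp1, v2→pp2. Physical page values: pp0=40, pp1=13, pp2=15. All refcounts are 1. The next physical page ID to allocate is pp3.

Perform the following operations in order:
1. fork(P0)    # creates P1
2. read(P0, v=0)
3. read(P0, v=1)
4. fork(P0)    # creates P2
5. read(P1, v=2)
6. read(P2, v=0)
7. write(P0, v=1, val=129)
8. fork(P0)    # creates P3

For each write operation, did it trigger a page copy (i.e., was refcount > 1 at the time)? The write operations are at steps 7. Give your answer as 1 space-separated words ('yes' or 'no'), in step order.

Op 1: fork(P0) -> P1. 3 ppages; refcounts: pp0:2 pp1:2 pp2:2
Op 2: read(P0, v0) -> 40. No state change.
Op 3: read(P0, v1) -> 13. No state change.
Op 4: fork(P0) -> P2. 3 ppages; refcounts: pp0:3 pp1:3 pp2:3
Op 5: read(P1, v2) -> 15. No state change.
Op 6: read(P2, v0) -> 40. No state change.
Op 7: write(P0, v1, 129). refcount(pp1)=3>1 -> COPY to pp3. 4 ppages; refcounts: pp0:3 pp1:2 pp2:3 pp3:1
Op 8: fork(P0) -> P3. 4 ppages; refcounts: pp0:4 pp1:2 pp2:4 pp3:2

yes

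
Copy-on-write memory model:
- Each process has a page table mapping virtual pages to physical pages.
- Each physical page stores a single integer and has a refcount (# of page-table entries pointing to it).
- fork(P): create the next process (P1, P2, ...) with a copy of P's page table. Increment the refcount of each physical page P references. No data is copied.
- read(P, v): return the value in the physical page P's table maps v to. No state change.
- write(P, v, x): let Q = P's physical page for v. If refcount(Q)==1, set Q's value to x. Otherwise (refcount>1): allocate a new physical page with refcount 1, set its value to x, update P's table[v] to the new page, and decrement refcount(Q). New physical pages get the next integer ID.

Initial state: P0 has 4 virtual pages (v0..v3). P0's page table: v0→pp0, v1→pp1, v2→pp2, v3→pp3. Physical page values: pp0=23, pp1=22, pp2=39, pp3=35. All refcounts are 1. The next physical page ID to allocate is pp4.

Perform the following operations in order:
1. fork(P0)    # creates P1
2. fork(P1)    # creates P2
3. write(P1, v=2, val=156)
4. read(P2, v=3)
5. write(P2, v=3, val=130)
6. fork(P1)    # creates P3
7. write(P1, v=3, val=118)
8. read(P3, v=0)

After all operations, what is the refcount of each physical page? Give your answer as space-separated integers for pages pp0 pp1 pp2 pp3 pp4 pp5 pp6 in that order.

Answer: 4 4 2 2 2 1 1

Derivation:
Op 1: fork(P0) -> P1. 4 ppages; refcounts: pp0:2 pp1:2 pp2:2 pp3:2
Op 2: fork(P1) -> P2. 4 ppages; refcounts: pp0:3 pp1:3 pp2:3 pp3:3
Op 3: write(P1, v2, 156). refcount(pp2)=3>1 -> COPY to pp4. 5 ppages; refcounts: pp0:3 pp1:3 pp2:2 pp3:3 pp4:1
Op 4: read(P2, v3) -> 35. No state change.
Op 5: write(P2, v3, 130). refcount(pp3)=3>1 -> COPY to pp5. 6 ppages; refcounts: pp0:3 pp1:3 pp2:2 pp3:2 pp4:1 pp5:1
Op 6: fork(P1) -> P3. 6 ppages; refcounts: pp0:4 pp1:4 pp2:2 pp3:3 pp4:2 pp5:1
Op 7: write(P1, v3, 118). refcount(pp3)=3>1 -> COPY to pp6. 7 ppages; refcounts: pp0:4 pp1:4 pp2:2 pp3:2 pp4:2 pp5:1 pp6:1
Op 8: read(P3, v0) -> 23. No state change.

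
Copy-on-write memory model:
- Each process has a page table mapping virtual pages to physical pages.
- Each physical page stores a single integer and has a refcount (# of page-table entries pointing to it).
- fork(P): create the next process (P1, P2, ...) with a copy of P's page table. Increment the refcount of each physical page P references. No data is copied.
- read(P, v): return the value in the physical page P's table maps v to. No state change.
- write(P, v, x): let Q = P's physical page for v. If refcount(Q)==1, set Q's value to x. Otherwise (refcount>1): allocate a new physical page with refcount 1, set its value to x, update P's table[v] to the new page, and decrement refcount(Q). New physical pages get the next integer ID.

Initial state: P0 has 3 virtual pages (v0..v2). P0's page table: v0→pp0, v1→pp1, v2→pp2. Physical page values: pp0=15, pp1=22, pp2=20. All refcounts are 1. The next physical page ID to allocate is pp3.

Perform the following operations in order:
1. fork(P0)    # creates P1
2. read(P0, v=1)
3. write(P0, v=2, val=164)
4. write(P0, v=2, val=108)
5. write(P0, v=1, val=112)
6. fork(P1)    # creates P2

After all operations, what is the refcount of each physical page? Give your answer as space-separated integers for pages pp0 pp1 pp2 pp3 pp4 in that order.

Answer: 3 2 2 1 1

Derivation:
Op 1: fork(P0) -> P1. 3 ppages; refcounts: pp0:2 pp1:2 pp2:2
Op 2: read(P0, v1) -> 22. No state change.
Op 3: write(P0, v2, 164). refcount(pp2)=2>1 -> COPY to pp3. 4 ppages; refcounts: pp0:2 pp1:2 pp2:1 pp3:1
Op 4: write(P0, v2, 108). refcount(pp3)=1 -> write in place. 4 ppages; refcounts: pp0:2 pp1:2 pp2:1 pp3:1
Op 5: write(P0, v1, 112). refcount(pp1)=2>1 -> COPY to pp4. 5 ppages; refcounts: pp0:2 pp1:1 pp2:1 pp3:1 pp4:1
Op 6: fork(P1) -> P2. 5 ppages; refcounts: pp0:3 pp1:2 pp2:2 pp3:1 pp4:1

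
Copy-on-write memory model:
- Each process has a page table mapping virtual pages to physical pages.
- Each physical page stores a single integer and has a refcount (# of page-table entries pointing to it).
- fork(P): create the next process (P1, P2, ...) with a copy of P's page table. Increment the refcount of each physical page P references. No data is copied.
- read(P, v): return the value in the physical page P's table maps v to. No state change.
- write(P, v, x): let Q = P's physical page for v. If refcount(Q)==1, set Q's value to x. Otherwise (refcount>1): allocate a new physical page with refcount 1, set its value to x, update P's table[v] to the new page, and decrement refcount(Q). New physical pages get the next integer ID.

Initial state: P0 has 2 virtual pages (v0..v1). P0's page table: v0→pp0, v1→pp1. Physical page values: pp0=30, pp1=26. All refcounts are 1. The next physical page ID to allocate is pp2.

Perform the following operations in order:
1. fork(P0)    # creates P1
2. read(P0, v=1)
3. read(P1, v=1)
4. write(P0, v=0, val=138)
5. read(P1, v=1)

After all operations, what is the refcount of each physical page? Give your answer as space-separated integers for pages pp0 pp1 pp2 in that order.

Op 1: fork(P0) -> P1. 2 ppages; refcounts: pp0:2 pp1:2
Op 2: read(P0, v1) -> 26. No state change.
Op 3: read(P1, v1) -> 26. No state change.
Op 4: write(P0, v0, 138). refcount(pp0)=2>1 -> COPY to pp2. 3 ppages; refcounts: pp0:1 pp1:2 pp2:1
Op 5: read(P1, v1) -> 26. No state change.

Answer: 1 2 1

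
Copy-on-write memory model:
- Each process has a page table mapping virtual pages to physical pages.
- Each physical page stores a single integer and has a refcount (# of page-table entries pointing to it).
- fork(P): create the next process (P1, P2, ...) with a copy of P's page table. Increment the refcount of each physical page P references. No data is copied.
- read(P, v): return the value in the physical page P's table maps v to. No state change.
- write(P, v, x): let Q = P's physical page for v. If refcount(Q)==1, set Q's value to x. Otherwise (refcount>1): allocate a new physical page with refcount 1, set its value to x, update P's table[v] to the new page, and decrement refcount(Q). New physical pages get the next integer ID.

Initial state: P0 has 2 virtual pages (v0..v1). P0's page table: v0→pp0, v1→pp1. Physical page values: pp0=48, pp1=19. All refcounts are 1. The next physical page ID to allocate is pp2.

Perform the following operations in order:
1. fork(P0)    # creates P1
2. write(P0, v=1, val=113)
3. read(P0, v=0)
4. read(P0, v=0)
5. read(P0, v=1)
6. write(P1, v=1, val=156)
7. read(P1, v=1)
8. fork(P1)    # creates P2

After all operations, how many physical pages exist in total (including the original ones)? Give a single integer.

Answer: 3

Derivation:
Op 1: fork(P0) -> P1. 2 ppages; refcounts: pp0:2 pp1:2
Op 2: write(P0, v1, 113). refcount(pp1)=2>1 -> COPY to pp2. 3 ppages; refcounts: pp0:2 pp1:1 pp2:1
Op 3: read(P0, v0) -> 48. No state change.
Op 4: read(P0, v0) -> 48. No state change.
Op 5: read(P0, v1) -> 113. No state change.
Op 6: write(P1, v1, 156). refcount(pp1)=1 -> write in place. 3 ppages; refcounts: pp0:2 pp1:1 pp2:1
Op 7: read(P1, v1) -> 156. No state change.
Op 8: fork(P1) -> P2. 3 ppages; refcounts: pp0:3 pp1:2 pp2:1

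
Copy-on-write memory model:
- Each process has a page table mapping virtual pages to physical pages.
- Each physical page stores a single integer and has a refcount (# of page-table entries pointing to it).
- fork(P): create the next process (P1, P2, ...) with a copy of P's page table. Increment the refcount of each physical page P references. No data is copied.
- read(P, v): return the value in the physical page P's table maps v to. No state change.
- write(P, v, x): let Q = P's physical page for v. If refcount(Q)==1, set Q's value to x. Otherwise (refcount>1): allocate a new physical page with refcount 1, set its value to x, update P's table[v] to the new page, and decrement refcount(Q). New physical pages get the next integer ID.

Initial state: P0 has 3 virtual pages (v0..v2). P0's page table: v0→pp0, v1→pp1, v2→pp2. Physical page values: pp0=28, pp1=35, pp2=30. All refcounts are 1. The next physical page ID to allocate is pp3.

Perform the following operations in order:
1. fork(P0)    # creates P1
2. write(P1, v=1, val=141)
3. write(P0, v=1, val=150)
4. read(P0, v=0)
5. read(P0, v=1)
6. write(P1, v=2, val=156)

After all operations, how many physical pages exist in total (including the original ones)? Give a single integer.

Op 1: fork(P0) -> P1. 3 ppages; refcounts: pp0:2 pp1:2 pp2:2
Op 2: write(P1, v1, 141). refcount(pp1)=2>1 -> COPY to pp3. 4 ppages; refcounts: pp0:2 pp1:1 pp2:2 pp3:1
Op 3: write(P0, v1, 150). refcount(pp1)=1 -> write in place. 4 ppages; refcounts: pp0:2 pp1:1 pp2:2 pp3:1
Op 4: read(P0, v0) -> 28. No state change.
Op 5: read(P0, v1) -> 150. No state change.
Op 6: write(P1, v2, 156). refcount(pp2)=2>1 -> COPY to pp4. 5 ppages; refcounts: pp0:2 pp1:1 pp2:1 pp3:1 pp4:1

Answer: 5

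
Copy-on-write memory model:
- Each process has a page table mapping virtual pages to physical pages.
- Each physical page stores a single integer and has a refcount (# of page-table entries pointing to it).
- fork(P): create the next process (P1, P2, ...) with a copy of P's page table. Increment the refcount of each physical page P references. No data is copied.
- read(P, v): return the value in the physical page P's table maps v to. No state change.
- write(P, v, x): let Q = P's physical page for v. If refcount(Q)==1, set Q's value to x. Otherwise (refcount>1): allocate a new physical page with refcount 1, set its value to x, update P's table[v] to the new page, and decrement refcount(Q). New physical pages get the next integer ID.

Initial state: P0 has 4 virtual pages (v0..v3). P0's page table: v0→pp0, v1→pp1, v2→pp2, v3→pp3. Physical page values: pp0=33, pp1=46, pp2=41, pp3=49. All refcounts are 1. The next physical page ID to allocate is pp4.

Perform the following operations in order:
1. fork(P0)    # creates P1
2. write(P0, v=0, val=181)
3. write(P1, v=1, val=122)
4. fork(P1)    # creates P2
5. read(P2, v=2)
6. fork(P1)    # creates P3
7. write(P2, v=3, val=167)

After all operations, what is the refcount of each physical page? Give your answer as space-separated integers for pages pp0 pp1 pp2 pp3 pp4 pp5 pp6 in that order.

Answer: 3 1 4 3 1 3 1

Derivation:
Op 1: fork(P0) -> P1. 4 ppages; refcounts: pp0:2 pp1:2 pp2:2 pp3:2
Op 2: write(P0, v0, 181). refcount(pp0)=2>1 -> COPY to pp4. 5 ppages; refcounts: pp0:1 pp1:2 pp2:2 pp3:2 pp4:1
Op 3: write(P1, v1, 122). refcount(pp1)=2>1 -> COPY to pp5. 6 ppages; refcounts: pp0:1 pp1:1 pp2:2 pp3:2 pp4:1 pp5:1
Op 4: fork(P1) -> P2. 6 ppages; refcounts: pp0:2 pp1:1 pp2:3 pp3:3 pp4:1 pp5:2
Op 5: read(P2, v2) -> 41. No state change.
Op 6: fork(P1) -> P3. 6 ppages; refcounts: pp0:3 pp1:1 pp2:4 pp3:4 pp4:1 pp5:3
Op 7: write(P2, v3, 167). refcount(pp3)=4>1 -> COPY to pp6. 7 ppages; refcounts: pp0:3 pp1:1 pp2:4 pp3:3 pp4:1 pp5:3 pp6:1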